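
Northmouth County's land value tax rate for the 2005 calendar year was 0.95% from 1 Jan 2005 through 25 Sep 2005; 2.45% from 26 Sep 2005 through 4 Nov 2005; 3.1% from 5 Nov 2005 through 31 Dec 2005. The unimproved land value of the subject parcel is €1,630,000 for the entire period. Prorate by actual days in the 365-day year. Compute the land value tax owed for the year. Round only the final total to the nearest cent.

€23,637.23

1 Jan – 25 Sep 2005: 268 days at 0.95% → €1,630,000 × 0.95% × 268/365 = €11,369.8082
26 Sep – 4 Nov 2005: 40 days at 2.45% → €1,630,000 × 2.45% × 40/365 = €4,376.4384
5 Nov – 31 Dec 2005: 57 days at 3.1% → €1,630,000 × 3.1% × 57/365 = €7,890.9863
Total = €23,637.2329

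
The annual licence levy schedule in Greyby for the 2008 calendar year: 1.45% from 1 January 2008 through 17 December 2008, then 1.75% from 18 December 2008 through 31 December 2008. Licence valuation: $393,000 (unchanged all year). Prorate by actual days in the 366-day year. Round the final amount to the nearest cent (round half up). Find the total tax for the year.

$5,743.60

1 January – 17 December 2008: 352 days at 1.45% → $393,000 × 1.45% × 352/366 = $5,480.5246
18 December – 31 December 2008: 14 days at 1.75% → $393,000 × 1.75% × 14/366 = $263.0738
Total = $5,743.5984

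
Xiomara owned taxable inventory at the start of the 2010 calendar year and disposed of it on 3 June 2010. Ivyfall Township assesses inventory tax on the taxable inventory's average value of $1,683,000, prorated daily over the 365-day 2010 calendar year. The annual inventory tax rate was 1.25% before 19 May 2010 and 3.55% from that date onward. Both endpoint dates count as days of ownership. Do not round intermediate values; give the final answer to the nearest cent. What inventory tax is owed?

1 January – 18 May 2010: 138 days at 1.25% → $1,683,000 × 1.25% × 138/365 = $7,953.9041
19 May – 3 June 2010: 16 days at 3.55% → $1,683,000 × 3.55% × 16/365 = $2,619.0247
Total = $10,572.9288

$10,572.93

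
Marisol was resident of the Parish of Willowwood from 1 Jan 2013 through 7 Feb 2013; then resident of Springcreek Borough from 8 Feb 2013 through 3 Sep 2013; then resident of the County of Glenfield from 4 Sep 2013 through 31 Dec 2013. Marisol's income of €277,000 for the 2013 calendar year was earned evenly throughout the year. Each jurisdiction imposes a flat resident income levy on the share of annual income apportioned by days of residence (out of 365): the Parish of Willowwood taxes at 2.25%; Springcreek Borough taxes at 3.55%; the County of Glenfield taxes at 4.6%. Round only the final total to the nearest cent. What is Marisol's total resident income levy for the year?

€10,406.85

The Parish of Willowwood, 1 Jan – 7 Feb 2013: 38 days → €277,000 × 2.25% × 38/365 = €648.8630
Springcreek Borough, 8 Feb – 3 Sep 2013: 208 days → €277,000 × 3.55% × 208/365 = €5,603.7479
The County of Glenfield, 4 Sep – 31 Dec 2013: 119 days → €277,000 × 4.6% × 119/365 = €4,154.2411
Total = €10,406.8521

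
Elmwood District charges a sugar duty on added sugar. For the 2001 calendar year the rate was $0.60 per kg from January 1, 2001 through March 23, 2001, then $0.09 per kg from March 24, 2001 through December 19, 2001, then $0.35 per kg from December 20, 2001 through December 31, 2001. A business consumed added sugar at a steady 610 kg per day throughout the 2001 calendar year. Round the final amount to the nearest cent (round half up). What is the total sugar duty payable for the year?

$47,451.90

January 1 – March 23, 2001: 82 days × 610 kg/day = 50,020 kg at $0.60/kg → $30,012.00
March 24 – December 19, 2001: 271 days × 610 kg/day = 165,310 kg at $0.09/kg → $14,877.90
December 20 – December 31, 2001: 12 days × 610 kg/day = 7,320 kg at $0.35/kg → $2,562.00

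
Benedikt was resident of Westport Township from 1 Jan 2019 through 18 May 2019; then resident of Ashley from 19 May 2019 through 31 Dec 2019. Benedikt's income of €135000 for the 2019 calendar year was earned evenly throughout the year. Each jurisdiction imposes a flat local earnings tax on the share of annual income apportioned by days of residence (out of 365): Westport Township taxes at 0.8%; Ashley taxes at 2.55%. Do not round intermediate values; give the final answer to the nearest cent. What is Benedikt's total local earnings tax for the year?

€2549.28

Westport Township, 1 Jan – 18 May 2019: 138 days → €135000 × 0.8% × 138/365 = €408.3288
Ashley, 19 May – 31 Dec 2019: 227 days → €135000 × 2.55% × 227/365 = €2140.9521
Total = €2549.2808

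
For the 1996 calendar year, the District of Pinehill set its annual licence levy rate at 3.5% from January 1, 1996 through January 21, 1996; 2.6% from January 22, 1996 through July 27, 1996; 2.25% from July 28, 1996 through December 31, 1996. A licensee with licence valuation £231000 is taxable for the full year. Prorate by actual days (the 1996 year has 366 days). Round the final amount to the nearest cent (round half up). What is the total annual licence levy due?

£5778.47

January 1 – January 21, 1996: 21 days at 3.5% → £231000 × 3.5% × 21/366 = £463.8934
January 22 – July 27, 1996: 188 days at 2.6% → £231000 × 2.6% × 188/366 = £3085.0492
July 28 – December 31, 1996: 157 days at 2.25% → £231000 × 2.25% × 157/366 = £2229.5287
Total = £5778.4713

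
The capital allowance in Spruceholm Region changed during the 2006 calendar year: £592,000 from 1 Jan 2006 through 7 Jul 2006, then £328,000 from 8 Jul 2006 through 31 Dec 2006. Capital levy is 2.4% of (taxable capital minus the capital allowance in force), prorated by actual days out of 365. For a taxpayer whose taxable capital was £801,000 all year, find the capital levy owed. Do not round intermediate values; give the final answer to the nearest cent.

£8,088.53

1 Jan – 7 Jul 2006: 188 days, exemption £592,000 → (£801,000 − £592,000) × 2.4% × 188/365 = £2,583.5836
8 Jul – 31 Dec 2006: 177 days, exemption £328,000 → (£801,000 − £328,000) × 2.4% × 177/365 = £5,504.9425
Total = £8,088.5260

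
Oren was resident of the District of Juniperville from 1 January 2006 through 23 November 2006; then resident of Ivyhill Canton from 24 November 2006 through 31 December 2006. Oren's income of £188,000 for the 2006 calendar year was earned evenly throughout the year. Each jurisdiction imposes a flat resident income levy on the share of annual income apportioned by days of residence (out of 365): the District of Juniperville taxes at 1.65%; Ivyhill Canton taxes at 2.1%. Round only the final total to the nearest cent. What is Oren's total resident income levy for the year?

£3,190.08

The District of Juniperville, 1 January – 23 November 2006: 327 days → £188,000 × 1.65% × 327/365 = £2,779.0521
Ivyhill Canton, 24 November – 31 December 2006: 38 days → £188,000 × 2.1% × 38/365 = £411.0247
Total = £3,190.0767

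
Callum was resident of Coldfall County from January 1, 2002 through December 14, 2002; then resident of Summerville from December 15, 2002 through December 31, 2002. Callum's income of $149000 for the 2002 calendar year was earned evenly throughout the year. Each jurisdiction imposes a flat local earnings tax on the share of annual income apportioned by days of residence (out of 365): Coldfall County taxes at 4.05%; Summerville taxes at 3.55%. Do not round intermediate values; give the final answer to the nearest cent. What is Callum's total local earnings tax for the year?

Coldfall County, January 1 – December 14, 2002: 348 days → $149000 × 4.05% × 348/365 = $5753.4411
Summerville, December 15 – December 31, 2002: 17 days → $149000 × 3.55% × 17/365 = $246.3603
Total = $5999.8014

$5999.80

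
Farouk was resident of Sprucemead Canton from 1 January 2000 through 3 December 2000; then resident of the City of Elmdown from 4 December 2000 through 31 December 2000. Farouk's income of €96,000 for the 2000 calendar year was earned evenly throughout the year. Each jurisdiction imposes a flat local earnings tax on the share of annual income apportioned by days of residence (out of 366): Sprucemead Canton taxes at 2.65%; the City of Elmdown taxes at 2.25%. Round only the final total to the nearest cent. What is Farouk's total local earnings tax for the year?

€2,514.62

Sprucemead Canton, 1 January – 3 December 2000: 338 days → €96,000 × 2.65% × 338/366 = €2,349.3770
The City of Elmdown, 4 December – 31 December 2000: 28 days → €96,000 × 2.25% × 28/366 = €165.2459
Total = €2,514.6230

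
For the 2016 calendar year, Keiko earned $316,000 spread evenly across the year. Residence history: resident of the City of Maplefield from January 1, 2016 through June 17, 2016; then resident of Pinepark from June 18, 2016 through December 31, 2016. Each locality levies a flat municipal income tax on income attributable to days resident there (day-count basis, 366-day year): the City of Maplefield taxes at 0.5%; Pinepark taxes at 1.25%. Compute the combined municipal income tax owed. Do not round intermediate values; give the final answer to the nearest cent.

The City of Maplefield, January 1 – June 17, 2016: 169 days → $316,000 × 0.5% × 169/366 = $729.5628
Pinepark, June 18 – December 31, 2016: 197 days → $316,000 × 1.25% × 197/366 = $2,126.0929
Total = $2,855.6557

$2,855.66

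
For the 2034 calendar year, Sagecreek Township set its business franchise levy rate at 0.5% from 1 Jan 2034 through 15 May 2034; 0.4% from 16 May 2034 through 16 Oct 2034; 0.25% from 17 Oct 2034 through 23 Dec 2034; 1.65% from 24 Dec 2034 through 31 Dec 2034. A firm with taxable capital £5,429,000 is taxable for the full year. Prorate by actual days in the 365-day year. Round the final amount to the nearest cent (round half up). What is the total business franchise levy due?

1 Jan – 15 May 2034: 135 days at 0.5% → £5,429,000 × 0.5% × 135/365 = £10,039.9315
16 May – 16 Oct 2034: 154 days at 0.4% → £5,429,000 × 0.4% × 154/365 = £9,162.3671
17 Oct – 23 Dec 2034: 68 days at 0.25% → £5,429,000 × 0.25% × 68/365 = £2,528.5753
24 Dec – 31 Dec 2034: 8 days at 1.65% → £5,429,000 × 1.65% × 8/365 = £1,963.3644
Total = £23,694.2384

£23,694.24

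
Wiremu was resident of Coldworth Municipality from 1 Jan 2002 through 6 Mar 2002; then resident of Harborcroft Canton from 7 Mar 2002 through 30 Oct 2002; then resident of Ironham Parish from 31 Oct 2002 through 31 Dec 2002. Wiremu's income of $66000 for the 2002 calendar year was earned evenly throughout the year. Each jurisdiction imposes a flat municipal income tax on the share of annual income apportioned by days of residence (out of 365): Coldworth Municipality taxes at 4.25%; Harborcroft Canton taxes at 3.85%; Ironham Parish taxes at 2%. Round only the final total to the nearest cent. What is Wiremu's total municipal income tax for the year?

$2380.61

Coldworth Municipality, 1 Jan – 6 Mar 2002: 65 days → $66000 × 4.25% × 65/365 = $499.5205
Harborcroft Canton, 7 Mar – 30 Oct 2002: 238 days → $66000 × 3.85% × 238/365 = $1656.8712
Ironham Parish, 31 Oct – 31 Dec 2002: 62 days → $66000 × 2% × 62/365 = $224.2192
Total = $2380.6110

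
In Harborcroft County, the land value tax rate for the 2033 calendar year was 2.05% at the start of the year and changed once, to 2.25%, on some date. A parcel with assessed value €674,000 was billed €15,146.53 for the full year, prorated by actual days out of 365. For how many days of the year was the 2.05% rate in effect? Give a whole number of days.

Let d = days at the first rate; then 365 − d days at the second rate.
€674,000 × [2.05%·d + 2.25%·(365−d)] / 365 = €15,146.53
Solving gives d = 5, so the new rate took effect on 6 January 2033.

5 days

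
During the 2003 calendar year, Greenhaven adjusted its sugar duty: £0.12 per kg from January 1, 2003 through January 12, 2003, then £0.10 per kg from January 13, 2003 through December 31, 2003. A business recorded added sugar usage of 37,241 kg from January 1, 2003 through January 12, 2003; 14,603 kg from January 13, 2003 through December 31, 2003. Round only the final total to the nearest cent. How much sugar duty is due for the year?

January 1 – January 12, 2003: 37,241 kg at £0.12/kg → £4,468.92
January 13 – December 31, 2003: 14,603 kg at £0.10/kg → £1,460.30

£5,929.22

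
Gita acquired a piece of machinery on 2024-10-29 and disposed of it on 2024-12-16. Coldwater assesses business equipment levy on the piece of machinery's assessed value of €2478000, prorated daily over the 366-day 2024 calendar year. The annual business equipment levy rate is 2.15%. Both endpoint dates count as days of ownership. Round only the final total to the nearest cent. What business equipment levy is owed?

€7132.71

Days held (2024-10-29 to 2024-12-16): 49 out of 366
Tax = €2478000 × 2.15% × 49/366 = €7132.7131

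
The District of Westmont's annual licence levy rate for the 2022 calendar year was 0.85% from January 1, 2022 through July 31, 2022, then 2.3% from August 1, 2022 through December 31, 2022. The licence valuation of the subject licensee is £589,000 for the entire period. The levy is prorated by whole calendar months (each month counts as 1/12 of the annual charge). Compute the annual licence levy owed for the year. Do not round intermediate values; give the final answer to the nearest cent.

January 1 – July 31, 2022: 7 months at 0.85% → £589,000 × 0.85% × 7/12 = £2,920.4583
August 1 – December 31, 2022: 5 months at 2.3% → £589,000 × 2.3% × 5/12 = £5,644.5833
Total = £8,565.0417

£8,565.04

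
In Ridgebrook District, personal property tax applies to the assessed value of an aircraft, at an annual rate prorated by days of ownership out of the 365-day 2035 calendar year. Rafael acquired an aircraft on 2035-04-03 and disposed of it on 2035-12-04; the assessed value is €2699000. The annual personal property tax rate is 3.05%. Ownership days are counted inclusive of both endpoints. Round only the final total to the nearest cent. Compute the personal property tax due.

Days held (2035-04-03 to 2035-12-04): 246 out of 365
Tax = €2699000 × 3.05% × 246/365 = €55481.0877

€55481.09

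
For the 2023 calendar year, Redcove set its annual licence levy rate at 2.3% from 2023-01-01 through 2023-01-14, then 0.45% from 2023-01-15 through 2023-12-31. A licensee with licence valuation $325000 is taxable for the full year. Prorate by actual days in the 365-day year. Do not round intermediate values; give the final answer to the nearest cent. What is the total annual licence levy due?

2023-01-01 to 2023-01-14: 14 days at 2.3% → $325000 × 2.3% × 14/365 = $286.7123
2023-01-15 to 2023-12-31: 351 days at 0.45% → $325000 × 0.45% × 351/365 = $1406.4041
Total = $1693.1164

$1693.12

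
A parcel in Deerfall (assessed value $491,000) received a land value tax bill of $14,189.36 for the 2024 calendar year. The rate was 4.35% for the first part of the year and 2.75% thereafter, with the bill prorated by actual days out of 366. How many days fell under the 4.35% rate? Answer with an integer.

Let d = days at the first rate; then 366 − d days at the second rate.
$491,000 × [4.35%·d + 2.75%·(366−d)] / 366 = $14,189.36
Solving gives d = 32, so the new rate took effect on 2 Feb 2024.

32 days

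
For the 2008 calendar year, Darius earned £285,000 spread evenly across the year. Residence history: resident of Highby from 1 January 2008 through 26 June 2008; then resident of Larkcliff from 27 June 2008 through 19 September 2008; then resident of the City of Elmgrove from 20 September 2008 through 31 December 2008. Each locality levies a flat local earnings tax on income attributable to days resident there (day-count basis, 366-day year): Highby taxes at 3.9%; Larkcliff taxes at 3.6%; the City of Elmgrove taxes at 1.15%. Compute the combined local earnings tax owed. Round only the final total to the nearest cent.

£8,710.80

Highby, 1 January – 26 June 2008: 178 days → £285,000 × 3.9% × 178/366 = £5,405.6557
Larkcliff, 27 June – 19 September 2008: 85 days → £285,000 × 3.6% × 85/366 = £2,382.7869
The City of Elmgrove, 20 September – 31 December 2008: 103 days → £285,000 × 1.15% × 103/366 = £922.3566
Total = £8,710.7992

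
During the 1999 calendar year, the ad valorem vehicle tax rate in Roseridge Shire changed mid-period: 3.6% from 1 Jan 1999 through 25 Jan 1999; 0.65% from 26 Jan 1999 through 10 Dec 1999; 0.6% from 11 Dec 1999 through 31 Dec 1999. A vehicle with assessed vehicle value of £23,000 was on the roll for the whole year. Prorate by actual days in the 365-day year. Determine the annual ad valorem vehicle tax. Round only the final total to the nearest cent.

1 Jan – 25 Jan 1999: 25 days at 3.6% → £23,000 × 3.6% × 25/365 = £56.7123
26 Jan – 10 Dec 1999: 319 days at 0.65% → £23,000 × 0.65% × 319/365 = £130.6589
11 Dec – 31 Dec 1999: 21 days at 0.6% → £23,000 × 0.6% × 21/365 = £7.9397
Total = £195.3110

£195.31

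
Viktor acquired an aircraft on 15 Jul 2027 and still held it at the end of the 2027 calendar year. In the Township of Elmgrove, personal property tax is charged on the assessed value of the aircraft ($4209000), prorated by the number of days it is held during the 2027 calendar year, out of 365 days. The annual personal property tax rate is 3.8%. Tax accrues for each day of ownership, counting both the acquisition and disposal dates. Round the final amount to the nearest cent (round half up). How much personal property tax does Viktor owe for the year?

$74493.53

Days held (15 Jul – 31 Dec 2027): 170 out of 365
Tax = $4209000 × 3.8% × 170/365 = $74493.5342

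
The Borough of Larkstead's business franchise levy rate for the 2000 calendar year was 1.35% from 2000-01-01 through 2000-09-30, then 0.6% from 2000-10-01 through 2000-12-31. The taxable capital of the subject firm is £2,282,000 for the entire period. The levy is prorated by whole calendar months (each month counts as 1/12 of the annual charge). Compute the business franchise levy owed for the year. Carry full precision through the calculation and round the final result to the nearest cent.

2000-01-01 to 2000-09-30: 9 months at 1.35% → £2,282,000 × 1.35% × 9/12 = £23,105.2500
2000-10-01 to 2000-12-31: 3 months at 0.6% → £2,282,000 × 0.6% × 3/12 = £3,423.0000
Total = £26,528.2500

£26,528.25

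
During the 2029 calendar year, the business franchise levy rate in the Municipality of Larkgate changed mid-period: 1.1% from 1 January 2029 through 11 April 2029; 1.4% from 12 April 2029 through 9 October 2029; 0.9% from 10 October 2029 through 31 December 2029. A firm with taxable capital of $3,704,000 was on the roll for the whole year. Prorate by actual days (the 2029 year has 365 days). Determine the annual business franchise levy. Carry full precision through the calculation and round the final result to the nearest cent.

$44,569.78

1 January – 11 April 2029: 101 days at 1.1% → $3,704,000 × 1.1% × 101/365 = $11,274.3671
12 April – 9 October 2029: 181 days at 1.4% → $3,704,000 × 1.4% × 181/365 = $25,714.8932
10 October – 31 December 2029: 83 days at 0.9% → $3,704,000 × 0.9% × 83/365 = $7,580.5151
Total = $44,569.7753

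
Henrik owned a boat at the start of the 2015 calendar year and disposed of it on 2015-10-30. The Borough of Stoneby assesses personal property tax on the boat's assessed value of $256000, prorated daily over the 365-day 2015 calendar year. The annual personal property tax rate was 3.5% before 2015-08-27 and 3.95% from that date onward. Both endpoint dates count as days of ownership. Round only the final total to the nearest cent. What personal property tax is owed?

2015-01-01 to 2015-08-26: 238 days at 3.5% → $256000 × 3.5% × 238/365 = $5842.4110
2015-08-27 to 2015-10-30: 65 days at 3.95% → $256000 × 3.95% × 65/365 = $1800.7671
Total = $7643.1781

$7643.18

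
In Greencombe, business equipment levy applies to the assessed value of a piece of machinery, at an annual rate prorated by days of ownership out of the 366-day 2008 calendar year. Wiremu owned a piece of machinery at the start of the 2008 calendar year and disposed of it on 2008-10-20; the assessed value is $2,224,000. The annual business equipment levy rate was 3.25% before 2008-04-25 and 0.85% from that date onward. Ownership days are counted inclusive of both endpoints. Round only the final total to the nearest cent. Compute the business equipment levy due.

2008-01-01 to 2008-04-24: 115 days at 3.25% → $2,224,000 × 3.25% × 115/366 = $22,710.9290
2008-04-25 to 2008-10-20: 179 days at 0.85% → $2,224,000 × 0.85% × 179/366 = $9,245.3989
Total = $31,956.3279

$31,956.33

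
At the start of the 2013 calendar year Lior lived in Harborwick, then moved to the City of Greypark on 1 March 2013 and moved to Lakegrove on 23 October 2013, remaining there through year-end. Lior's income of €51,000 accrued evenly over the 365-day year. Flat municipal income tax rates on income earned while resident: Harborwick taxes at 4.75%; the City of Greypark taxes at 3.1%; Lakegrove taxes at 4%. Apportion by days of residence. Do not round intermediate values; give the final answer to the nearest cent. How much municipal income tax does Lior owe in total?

€1,805.05

Harborwick, 1 January – 28 February 2013: 59 days → €51,000 × 4.75% × 59/365 = €391.5822
The City of Greypark, 1 March – 22 October 2013: 236 days → €51,000 × 3.1% × 236/365 = €1,022.2356
Lakegrove, 23 October – 31 December 2013: 70 days → €51,000 × 4% × 70/365 = €391.2329
Total = €1,805.0507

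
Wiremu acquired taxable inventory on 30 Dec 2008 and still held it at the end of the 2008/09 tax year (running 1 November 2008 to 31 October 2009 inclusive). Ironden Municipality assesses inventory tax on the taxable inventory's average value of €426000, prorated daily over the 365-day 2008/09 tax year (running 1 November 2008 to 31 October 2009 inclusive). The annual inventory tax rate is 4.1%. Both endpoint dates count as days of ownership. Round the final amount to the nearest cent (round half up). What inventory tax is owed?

€14642.73

Days held (30 Dec 2008 – 31 Oct 2009): 306 out of 365
Tax = €426000 × 4.1% × 306/365 = €14642.7288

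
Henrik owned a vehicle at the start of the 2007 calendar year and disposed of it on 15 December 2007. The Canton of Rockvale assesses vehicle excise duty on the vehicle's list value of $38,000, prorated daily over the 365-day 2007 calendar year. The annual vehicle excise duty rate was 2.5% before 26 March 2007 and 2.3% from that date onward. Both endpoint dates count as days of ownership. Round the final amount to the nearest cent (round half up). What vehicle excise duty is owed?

1 January – 25 March 2007: 84 days at 2.5% → $38,000 × 2.5% × 84/365 = $218.6301
26 March – 15 December 2007: 265 days at 2.3% → $38,000 × 2.3% × 265/365 = $634.5479
Total = $853.1781

$853.18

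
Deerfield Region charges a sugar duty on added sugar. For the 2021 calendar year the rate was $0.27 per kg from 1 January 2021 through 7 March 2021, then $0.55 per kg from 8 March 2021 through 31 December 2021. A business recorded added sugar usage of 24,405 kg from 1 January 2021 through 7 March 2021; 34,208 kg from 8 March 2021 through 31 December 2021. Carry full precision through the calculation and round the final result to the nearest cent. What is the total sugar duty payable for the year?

1 January – 7 March 2021: 24,405 kg at $0.27/kg → $6,589.35
8 March – 31 December 2021: 34,208 kg at $0.55/kg → $18,814.40

$25,403.75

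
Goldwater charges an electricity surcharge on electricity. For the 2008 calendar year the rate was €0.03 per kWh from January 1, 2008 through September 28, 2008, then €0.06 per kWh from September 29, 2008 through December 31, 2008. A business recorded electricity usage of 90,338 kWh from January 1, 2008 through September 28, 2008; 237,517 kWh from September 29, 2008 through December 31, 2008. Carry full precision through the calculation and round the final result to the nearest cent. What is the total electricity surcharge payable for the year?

January 1 – September 28, 2008: 90,338 kWh at €0.03/kWh → €2,710.14
September 29 – December 31, 2008: 237,517 kWh at €0.06/kWh → €14,251.02

€16,961.16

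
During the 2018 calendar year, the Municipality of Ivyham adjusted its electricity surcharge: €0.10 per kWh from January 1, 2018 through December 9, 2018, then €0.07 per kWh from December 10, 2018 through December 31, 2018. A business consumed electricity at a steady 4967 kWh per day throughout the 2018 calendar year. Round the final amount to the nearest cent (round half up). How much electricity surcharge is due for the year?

€178,017.28

January 1 – December 9, 2018: 343 days × 4967 kWh/day = 1,703,681 kWh at €0.10/kWh → €170,368.10
December 10 – December 31, 2018: 22 days × 4967 kWh/day = 109,274 kWh at €0.07/kWh → €7,649.18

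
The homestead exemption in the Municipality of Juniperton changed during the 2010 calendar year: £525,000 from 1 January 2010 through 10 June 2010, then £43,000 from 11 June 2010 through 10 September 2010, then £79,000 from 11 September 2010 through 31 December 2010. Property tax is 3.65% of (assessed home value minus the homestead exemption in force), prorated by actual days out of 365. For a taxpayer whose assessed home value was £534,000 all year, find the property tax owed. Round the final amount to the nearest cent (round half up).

1 January – 10 June 2010: 161 days, exemption £525,000 → (£534,000 − £525,000) × 3.65% × 161/365 = £144.9000
11 June – 10 September 2010: 92 days, exemption £43,000 → (£534,000 − £43,000) × 3.65% × 92/365 = £4,517.2000
11 September – 31 December 2010: 112 days, exemption £79,000 → (£534,000 − £79,000) × 3.65% × 112/365 = £5,096.0000
Total = £9,758.1000

£9,758.10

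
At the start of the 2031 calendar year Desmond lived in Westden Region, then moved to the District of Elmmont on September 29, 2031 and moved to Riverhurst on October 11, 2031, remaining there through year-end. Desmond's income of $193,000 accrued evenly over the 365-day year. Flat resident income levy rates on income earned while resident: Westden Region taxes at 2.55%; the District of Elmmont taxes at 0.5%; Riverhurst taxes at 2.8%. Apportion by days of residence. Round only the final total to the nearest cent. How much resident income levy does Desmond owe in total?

Westden Region, January 1 – September 28, 2031: 271 days → $193,000 × 2.55% × 271/365 = $3,654.0452
The District of Elmmont, September 29 – October 10, 2031: 12 days → $193,000 × 0.5% × 12/365 = $31.7260
Riverhurst, October 11 – December 31, 2031: 82 days → $193,000 × 2.8% × 82/365 = $1,214.0493
Total = $4,899.8205

$4,899.82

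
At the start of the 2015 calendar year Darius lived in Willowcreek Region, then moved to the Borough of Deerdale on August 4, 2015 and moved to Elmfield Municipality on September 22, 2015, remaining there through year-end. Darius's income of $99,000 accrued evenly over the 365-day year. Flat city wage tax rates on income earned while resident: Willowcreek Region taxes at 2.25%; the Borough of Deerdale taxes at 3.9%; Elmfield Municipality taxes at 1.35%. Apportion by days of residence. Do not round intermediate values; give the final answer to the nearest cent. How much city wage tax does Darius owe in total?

Willowcreek Region, January 1 – August 3, 2015: 215 days → $99,000 × 2.25% × 215/365 = $1,312.0890
The Borough of Deerdale, August 4 – September 21, 2015: 49 days → $99,000 × 3.9% × 49/365 = $518.3260
Elmfield Municipality, September 22 – December 31, 2015: 101 days → $99,000 × 1.35% × 101/365 = $369.8260
Total = $2,200.2411

$2,200.24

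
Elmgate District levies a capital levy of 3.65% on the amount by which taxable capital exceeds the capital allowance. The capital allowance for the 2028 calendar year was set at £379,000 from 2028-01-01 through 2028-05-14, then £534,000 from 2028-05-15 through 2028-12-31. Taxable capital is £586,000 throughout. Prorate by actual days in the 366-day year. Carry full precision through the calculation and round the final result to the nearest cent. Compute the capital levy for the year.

2028-01-01 to 2028-05-14: 135 days, exemption £379,000 → (£586,000 − £379,000) × 3.65% × 135/366 = £2,786.8648
2028-05-15 to 2028-12-31: 231 days, exemption £534,000 → (£586,000 − £534,000) × 3.65% × 231/366 = £1,197.9180
Total = £3,984.7828

£3,984.78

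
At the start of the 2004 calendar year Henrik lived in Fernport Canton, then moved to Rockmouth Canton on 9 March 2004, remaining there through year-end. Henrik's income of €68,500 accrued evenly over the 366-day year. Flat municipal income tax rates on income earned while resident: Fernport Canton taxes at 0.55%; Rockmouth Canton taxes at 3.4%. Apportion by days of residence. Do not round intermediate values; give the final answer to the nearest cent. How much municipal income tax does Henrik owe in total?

Fernport Canton, 1 January – 8 March 2004: 68 days → €68,500 × 0.55% × 68/366 = €69.9973
Rockmouth Canton, 9 March – 31 December 2004: 298 days → €68,500 × 3.4% × 298/366 = €1,896.2896
Total = €1,966.2869

€1,966.29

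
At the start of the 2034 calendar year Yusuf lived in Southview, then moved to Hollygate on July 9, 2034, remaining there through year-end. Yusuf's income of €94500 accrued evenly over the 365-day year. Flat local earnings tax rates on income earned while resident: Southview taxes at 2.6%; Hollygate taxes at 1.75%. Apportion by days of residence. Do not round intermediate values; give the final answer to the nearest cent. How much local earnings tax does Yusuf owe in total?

Southview, January 1 – July 8, 2034: 189 days → €94500 × 2.6% × 189/365 = €1272.2548
Hollygate, July 9 – December 31, 2034: 176 days → €94500 × 1.75% × 176/365 = €797.4247
Total = €2069.6795

€2069.68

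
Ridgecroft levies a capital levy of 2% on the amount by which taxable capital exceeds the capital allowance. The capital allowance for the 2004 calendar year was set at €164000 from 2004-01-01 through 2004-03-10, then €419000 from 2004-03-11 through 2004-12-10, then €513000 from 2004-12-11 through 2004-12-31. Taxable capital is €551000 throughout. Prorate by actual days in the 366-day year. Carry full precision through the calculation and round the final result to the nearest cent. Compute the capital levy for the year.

2004-01-01 to 2004-03-10: 70 days, exemption €164000 → (€551000 − €164000) × 2% × 70/366 = €1480.3279
2004-03-11 to 2004-12-10: 275 days, exemption €419000 → (€551000 − €419000) × 2% × 275/366 = €1983.6066
2004-12-11 to 2004-12-31: 21 days, exemption €513000 → (€551000 − €513000) × 2% × 21/366 = €43.6066
Total = €3507.5410

€3507.54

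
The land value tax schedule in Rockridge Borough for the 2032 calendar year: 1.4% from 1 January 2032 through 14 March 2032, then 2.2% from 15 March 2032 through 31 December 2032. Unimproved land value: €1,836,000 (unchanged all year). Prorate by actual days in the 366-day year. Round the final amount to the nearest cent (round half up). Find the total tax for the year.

€37,422.30

1 January – 14 March 2032: 74 days at 1.4% → €1,836,000 × 1.4% × 74/366 = €5,196.9836
15 March – 31 December 2032: 292 days at 2.2% → €1,836,000 × 2.2% × 292/366 = €32,225.3115
Total = €37,422.2951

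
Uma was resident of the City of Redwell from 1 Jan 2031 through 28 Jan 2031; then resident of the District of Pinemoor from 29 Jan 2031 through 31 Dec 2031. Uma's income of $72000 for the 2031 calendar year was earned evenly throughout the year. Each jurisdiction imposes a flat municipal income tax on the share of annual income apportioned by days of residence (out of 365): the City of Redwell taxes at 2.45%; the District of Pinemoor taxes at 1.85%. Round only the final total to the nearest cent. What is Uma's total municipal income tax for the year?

The City of Redwell, 1 Jan – 28 Jan 2031: 28 days → $72000 × 2.45% × 28/365 = $135.3205
The District of Pinemoor, 29 Jan – 31 Dec 2031: 337 days → $72000 × 1.85% × 337/365 = $1229.8192
Total = $1365.1397

$1365.14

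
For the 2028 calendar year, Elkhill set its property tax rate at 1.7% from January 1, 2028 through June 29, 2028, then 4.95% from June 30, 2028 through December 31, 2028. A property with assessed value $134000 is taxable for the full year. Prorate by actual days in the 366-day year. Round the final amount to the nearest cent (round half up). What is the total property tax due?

January 1 – June 29, 2028: 181 days at 1.7% → $134000 × 1.7% × 181/366 = $1126.5519
June 30 – December 31, 2028: 185 days at 4.95% → $134000 × 4.95% × 185/366 = $3352.7459
Total = $4479.2978

$4479.30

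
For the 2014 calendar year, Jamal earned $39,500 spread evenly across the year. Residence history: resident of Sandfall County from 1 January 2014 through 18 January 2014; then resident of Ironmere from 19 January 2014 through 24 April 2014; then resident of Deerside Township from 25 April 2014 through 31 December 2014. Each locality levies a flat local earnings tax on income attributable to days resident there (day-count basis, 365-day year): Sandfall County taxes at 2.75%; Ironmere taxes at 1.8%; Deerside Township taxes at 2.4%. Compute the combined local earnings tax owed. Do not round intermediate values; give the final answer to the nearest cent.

$892.48

Sandfall County, 1 January – 18 January 2014: 18 days → $39,500 × 2.75% × 18/365 = $53.5685
Ironmere, 19 January – 24 April 2014: 96 days → $39,500 × 1.8% × 96/365 = $187.0027
Deerside Township, 25 April – 31 December 2014: 251 days → $39,500 × 2.4% × 251/365 = $651.9123
Total = $892.4836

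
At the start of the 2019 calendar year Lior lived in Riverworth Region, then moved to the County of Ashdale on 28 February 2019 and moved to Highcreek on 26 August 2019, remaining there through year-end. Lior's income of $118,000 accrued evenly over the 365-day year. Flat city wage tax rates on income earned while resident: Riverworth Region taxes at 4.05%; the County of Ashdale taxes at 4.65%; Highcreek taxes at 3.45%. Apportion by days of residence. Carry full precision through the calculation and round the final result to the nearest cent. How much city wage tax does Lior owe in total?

$4,877.93

Riverworth Region, 1 January – 27 February 2019: 58 days → $118,000 × 4.05% × 58/365 = $759.4027
The County of Ashdale, 28 February – 25 August 2019: 179 days → $118,000 × 4.65% × 179/365 = $2,690.8849
Highcreek, 26 August – 31 December 2019: 128 days → $118,000 × 3.45% × 128/365 = $1,427.6384
Total = $4,877.9260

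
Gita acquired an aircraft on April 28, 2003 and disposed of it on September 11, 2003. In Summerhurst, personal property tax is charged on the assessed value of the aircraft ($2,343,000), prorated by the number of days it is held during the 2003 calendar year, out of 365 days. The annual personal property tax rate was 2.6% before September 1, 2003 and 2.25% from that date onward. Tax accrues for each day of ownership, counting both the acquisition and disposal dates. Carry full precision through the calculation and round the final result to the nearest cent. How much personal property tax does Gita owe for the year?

$22,617.97

April 28 – August 31, 2003: 126 days at 2.6% → $2,343,000 × 2.6% × 126/365 = $21,029.2274
September 1 – September 11, 2003: 11 days at 2.25% → $2,343,000 × 2.25% × 11/365 = $1,588.7466
Total = $22,617.9740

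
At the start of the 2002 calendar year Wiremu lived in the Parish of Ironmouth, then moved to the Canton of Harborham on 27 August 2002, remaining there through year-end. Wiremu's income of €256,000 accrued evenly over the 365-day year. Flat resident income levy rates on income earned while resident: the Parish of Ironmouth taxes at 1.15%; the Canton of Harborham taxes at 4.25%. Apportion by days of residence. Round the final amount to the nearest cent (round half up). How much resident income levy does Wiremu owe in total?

€5,705.29

The Parish of Ironmouth, 1 January – 26 August 2002: 238 days → €256,000 × 1.15% × 238/365 = €1,919.6493
The Canton of Harborham, 27 August – 31 December 2002: 127 days → €256,000 × 4.25% × 127/365 = €3,785.6438
Total = €5,705.2932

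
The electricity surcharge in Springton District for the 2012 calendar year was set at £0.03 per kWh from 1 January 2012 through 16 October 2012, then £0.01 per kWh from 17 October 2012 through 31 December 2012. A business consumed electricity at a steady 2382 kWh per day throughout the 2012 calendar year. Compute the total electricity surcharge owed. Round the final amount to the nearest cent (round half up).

1 January – 16 October 2012: 290 days × 2382 kWh/day = 690,780 kWh at £0.03/kWh → £20723.40
17 October – 31 December 2012: 76 days × 2382 kWh/day = 181,032 kWh at £0.01/kWh → £1810.32

£22533.72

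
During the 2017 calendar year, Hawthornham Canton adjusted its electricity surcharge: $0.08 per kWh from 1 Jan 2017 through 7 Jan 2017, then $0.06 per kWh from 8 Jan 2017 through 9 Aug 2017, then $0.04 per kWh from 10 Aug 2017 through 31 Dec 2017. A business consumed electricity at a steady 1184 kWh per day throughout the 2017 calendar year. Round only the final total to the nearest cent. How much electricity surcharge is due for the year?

$22685.44

1 Jan – 7 Jan 2017: 7 days × 1184 kWh/day = 8,288 kWh at $0.08/kWh → $663.04
8 Jan – 9 Aug 2017: 214 days × 1184 kWh/day = 253,376 kWh at $0.06/kWh → $15202.56
10 Aug – 31 Dec 2017: 144 days × 1184 kWh/day = 170,496 kWh at $0.04/kWh → $6819.84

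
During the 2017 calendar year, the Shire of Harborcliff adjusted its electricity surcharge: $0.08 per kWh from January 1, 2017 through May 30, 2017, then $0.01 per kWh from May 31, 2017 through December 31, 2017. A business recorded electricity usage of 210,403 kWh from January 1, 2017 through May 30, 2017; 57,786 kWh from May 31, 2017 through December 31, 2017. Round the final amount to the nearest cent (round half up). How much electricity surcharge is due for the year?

$17,410.10

January 1 – May 30, 2017: 210,403 kWh at $0.08/kWh → $16,832.24
May 31 – December 31, 2017: 57,786 kWh at $0.01/kWh → $577.86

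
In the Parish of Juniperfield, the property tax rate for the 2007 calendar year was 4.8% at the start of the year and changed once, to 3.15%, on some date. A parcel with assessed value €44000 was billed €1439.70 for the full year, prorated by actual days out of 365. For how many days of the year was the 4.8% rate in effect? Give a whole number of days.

Let d = days at the first rate; then 365 − d days at the second rate.
€44000 × [4.8%·d + 3.15%·(365−d)] / 365 = €1439.70
Solving gives d = 27, so the new rate took effect on January 28, 2007.

27 days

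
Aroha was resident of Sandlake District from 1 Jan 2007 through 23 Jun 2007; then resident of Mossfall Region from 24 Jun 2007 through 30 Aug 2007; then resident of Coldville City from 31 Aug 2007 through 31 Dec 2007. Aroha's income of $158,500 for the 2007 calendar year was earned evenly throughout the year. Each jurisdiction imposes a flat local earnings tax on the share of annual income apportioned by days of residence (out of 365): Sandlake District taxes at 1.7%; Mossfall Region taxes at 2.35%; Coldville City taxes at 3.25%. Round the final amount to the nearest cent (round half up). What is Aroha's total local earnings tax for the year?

$3,714.33

Sandlake District, 1 Jan – 23 Jun 2007: 174 days → $158,500 × 1.7% × 174/365 = $1,284.5014
Mossfall Region, 24 Jun – 30 Aug 2007: 68 days → $158,500 × 2.35% × 68/365 = $693.9260
Coldville City, 31 Aug – 31 Dec 2007: 123 days → $158,500 × 3.25% × 123/365 = $1,735.9007
Total = $3,714.3281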